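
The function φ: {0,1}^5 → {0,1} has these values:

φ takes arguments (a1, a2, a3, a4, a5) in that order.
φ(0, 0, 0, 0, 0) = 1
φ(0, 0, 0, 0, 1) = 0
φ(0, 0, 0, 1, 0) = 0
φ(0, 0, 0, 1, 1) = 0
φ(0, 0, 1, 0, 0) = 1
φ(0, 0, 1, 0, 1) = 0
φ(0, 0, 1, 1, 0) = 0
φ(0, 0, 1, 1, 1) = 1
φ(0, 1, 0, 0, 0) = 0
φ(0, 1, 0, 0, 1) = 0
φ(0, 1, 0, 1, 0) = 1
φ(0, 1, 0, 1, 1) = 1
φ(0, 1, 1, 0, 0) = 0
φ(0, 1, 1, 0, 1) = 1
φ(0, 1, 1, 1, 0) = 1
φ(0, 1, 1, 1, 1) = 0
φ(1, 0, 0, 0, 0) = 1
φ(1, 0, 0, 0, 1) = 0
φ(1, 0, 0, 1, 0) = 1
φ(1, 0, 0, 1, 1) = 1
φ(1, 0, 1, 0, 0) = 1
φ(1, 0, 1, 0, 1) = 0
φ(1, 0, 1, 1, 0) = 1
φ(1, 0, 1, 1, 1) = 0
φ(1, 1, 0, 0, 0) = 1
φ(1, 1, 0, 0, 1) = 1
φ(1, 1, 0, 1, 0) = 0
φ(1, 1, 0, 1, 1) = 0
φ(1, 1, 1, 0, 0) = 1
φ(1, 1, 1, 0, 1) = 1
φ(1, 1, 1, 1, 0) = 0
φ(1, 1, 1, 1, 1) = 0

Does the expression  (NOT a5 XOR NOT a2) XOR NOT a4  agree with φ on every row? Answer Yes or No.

Test each input against both φ and the formula:
  a1=0, a2=0, a3=0, a4=0, a5=0: formula gives 1, φ = 1 ✓
  a1=0, a2=0, a3=0, a4=0, a5=1: formula gives 0, φ = 0 ✓
  a1=0, a2=0, a3=0, a4=1, a5=0: formula gives 0, φ = 0 ✓
  a1=0, a2=0, a3=0, a4=1, a5=1: formula gives 1, but φ = 0 ✗
Row (0,0,0,1,1) is a counterexample, so the formula is not equivalent to φ.

No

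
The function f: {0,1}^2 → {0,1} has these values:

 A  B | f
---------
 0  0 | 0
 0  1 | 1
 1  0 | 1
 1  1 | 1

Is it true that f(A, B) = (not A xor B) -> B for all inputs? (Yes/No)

Yes

Check the formula against f row by row:
  A=0, B=0: formula gives 0, f = 0 ✓
  A=0, B=1: formula gives 1, f = 1 ✓
  A=1, B=0: formula gives 1, f = 1 ✓
  A=1, B=1: formula gives 1, f = 1 ✓
All 4 rows match — the expression computes f exactly.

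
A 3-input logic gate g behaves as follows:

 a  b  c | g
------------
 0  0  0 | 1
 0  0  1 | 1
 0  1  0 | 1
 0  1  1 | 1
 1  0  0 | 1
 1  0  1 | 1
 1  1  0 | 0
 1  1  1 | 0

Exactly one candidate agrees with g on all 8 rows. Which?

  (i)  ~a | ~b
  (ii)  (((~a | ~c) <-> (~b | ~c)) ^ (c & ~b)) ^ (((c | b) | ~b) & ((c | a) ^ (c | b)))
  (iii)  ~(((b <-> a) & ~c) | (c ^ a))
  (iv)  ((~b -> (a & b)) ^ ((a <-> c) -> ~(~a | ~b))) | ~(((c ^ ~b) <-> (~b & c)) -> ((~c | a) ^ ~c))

(ii) fails at (0,0,1): the formula yields 0, g is 1.
(iii) fails at (0,0,0): the formula yields 0, g is 1.
(iv) fails at (0,0,0): the formula yields 0, g is 1.
(i) is the remaining candidate, and it agrees with g on all 8 inputs.

i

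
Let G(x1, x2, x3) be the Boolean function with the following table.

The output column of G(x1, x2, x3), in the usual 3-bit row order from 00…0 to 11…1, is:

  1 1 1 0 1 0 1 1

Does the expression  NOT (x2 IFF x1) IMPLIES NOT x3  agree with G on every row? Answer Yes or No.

Evaluate NOT (x2 IFF x1) IMPLIES NOT x3 on each row and compare to G:
  x1=0, x2=0, x3=0: formula gives 1, G = 1 ✓
  x1=0, x2=0, x3=1: formula gives 1, G = 1 ✓
  x1=0, x2=1, x3=0: formula gives 1, G = 1 ✓
  x1=0, x2=1, x3=1: formula gives 0, G = 0 ✓
  x1=1, x2=0, x3=0: formula gives 1, G = 1 ✓
  …and likewise for the remaining 3 rows.
No disagreement on any input; they are logically equivalent.

Yes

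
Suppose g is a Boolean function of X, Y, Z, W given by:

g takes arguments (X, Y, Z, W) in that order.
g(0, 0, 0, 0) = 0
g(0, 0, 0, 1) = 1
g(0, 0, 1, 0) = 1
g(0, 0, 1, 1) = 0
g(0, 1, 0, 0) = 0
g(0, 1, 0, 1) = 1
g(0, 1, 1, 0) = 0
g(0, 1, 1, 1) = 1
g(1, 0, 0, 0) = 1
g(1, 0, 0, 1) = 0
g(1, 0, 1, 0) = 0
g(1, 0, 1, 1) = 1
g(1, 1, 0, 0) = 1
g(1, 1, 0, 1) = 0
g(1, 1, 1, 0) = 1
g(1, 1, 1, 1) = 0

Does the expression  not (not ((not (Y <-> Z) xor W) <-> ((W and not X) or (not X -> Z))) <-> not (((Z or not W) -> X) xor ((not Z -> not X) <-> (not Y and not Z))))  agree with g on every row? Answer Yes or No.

Yes

Evaluate not (not ((not (Y <-> Z) xor W) <-> ((W and not X) or (not X -> Z))) <-> not (((Z or not W) -> X) xor ((not Z -> not X) <-> (not Y and not Z)))) on each row and compare to g:
  X=0, Y=0, Z=0, W=0: formula gives 0, g = 0 ✓
  X=0, Y=0, Z=0, W=1: formula gives 1, g = 1 ✓
  X=0, Y=0, Z=1, W=0: formula gives 1, g = 1 ✓
  X=0, Y=0, Z=1, W=1: formula gives 0, g = 0 ✓
  …and likewise for the remaining 12 rows.
All 16 rows match — the expression computes g exactly.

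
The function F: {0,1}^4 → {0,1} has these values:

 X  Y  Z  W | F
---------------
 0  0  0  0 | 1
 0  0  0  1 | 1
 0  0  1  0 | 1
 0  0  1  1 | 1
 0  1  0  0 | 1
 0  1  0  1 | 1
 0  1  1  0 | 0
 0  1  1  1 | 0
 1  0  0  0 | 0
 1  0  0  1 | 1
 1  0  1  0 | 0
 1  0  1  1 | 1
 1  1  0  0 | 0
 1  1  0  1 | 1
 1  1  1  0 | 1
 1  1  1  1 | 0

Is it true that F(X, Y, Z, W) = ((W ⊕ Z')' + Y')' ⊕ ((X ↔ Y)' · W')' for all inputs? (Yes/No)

Yes

Check the formula against F row by row:
  X=0, Y=0, Z=0, W=0: formula gives 1, F = 1 ✓
  X=0, Y=0, Z=0, W=1: formula gives 1, F = 1 ✓
  X=0, Y=0, Z=1, W=0: formula gives 1, F = 1 ✓
  X=0, Y=0, Z=1, W=1: formula gives 1, F = 1 ✓
  … (the remaining 12 rows also agree.)
Every row agrees, so the formula is equivalent.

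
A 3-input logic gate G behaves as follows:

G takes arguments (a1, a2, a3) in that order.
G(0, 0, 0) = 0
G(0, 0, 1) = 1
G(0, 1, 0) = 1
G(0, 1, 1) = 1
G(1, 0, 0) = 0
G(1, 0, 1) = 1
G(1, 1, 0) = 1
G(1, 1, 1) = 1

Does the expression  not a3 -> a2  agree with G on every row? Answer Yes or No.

Evaluate not a3 -> a2 on each row and compare to G:
  a1=0, a2=0, a3=0: formula gives 0, G = 0 ✓
  a1=0, a2=0, a3=1: formula gives 1, G = 1 ✓
  a1=0, a2=1, a3=0: formula gives 1, G = 1 ✓
  a1=0, a2=1, a3=1: formula gives 1, G = 1 ✓
  a1=1, a2=0, a3=0: formula gives 0, G = 0 ✓
  … (the remaining 3 rows also agree.)
All 8 rows match — the expression computes G exactly.

Yes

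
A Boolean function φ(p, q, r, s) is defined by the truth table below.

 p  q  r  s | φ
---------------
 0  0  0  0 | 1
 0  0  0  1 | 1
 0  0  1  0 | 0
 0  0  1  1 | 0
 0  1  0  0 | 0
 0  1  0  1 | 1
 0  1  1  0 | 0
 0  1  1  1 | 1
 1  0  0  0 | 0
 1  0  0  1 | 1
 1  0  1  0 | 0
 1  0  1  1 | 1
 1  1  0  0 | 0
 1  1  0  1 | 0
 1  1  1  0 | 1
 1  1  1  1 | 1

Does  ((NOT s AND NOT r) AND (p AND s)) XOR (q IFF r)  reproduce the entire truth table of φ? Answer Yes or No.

Check the formula against φ row by row:
  p=0, q=0, r=0, s=0: formula gives 1, φ = 1 ✓
  p=0, q=0, r=0, s=1: formula gives 1, φ = 1 ✓
  p=0, q=0, r=1, s=0: formula gives 0, φ = 0 ✓
  p=0, q=0, r=1, s=1: formula gives 0, φ = 0 ✓
  …
  p=0, q=1, r=0, s=1: formula gives 0, but φ = 1 ✗
Row (0,1,0,1) is a counterexample, so the formula is not equivalent to φ.

No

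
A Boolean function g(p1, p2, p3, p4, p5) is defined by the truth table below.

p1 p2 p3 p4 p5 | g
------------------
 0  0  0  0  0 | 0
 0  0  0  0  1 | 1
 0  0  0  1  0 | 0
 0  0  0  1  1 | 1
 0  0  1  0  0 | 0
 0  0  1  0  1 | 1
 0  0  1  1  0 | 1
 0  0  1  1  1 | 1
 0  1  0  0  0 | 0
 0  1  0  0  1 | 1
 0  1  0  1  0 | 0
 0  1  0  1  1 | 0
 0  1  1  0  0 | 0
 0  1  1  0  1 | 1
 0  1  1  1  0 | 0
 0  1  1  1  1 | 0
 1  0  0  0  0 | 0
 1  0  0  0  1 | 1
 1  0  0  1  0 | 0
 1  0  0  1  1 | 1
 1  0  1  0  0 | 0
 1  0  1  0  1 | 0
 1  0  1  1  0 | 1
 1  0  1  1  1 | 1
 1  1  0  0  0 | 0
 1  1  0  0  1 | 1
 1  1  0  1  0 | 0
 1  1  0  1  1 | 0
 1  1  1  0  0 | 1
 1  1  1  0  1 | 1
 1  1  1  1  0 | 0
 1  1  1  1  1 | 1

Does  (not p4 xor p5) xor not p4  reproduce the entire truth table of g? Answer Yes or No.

No

Test each input against both g and the formula:
  p1=0, p2=0, p3=0, p4=0, p5=0: formula gives 0, g = 0 ✓
  p1=0, p2=0, p3=0, p4=0, p5=1: formula gives 1, g = 1 ✓
  p1=0, p2=0, p3=0, p4=1, p5=0: formula gives 0, g = 0 ✓
  p1=0, p2=0, p3=0, p4=1, p5=1: formula gives 1, g = 1 ✓
  …
  p1=0, p2=0, p3=1, p4=1, p5=0: formula gives 0, but g = 1 ✗
Since they disagree at (0,0,1,1,0), the expression is not a correct formula for g.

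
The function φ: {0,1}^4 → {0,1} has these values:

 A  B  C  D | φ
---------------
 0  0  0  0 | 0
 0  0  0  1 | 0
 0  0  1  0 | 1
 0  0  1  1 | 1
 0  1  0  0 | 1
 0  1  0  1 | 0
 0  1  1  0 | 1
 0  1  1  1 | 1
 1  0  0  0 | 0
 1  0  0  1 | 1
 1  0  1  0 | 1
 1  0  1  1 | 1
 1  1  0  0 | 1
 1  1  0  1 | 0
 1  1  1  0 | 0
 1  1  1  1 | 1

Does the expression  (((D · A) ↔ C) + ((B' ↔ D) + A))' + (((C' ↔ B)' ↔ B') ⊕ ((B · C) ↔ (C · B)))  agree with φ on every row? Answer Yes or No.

No

Test each input against both φ and the formula:
  A=0, B=0, C=0, D=0: formula gives 0, φ = 0 ✓
  A=0, B=0, C=0, D=1: formula gives 0, φ = 0 ✓
  A=0, B=0, C=1, D=0: formula gives 1, φ = 1 ✓
  A=0, B=0, C=1, D=1: formula gives 1, φ = 1 ✓
  A=0, B=1, C=0, D=0: formula gives 0, but φ = 1 ✗
Since they disagree at (0,1,0,0), the expression is not a correct formula for φ.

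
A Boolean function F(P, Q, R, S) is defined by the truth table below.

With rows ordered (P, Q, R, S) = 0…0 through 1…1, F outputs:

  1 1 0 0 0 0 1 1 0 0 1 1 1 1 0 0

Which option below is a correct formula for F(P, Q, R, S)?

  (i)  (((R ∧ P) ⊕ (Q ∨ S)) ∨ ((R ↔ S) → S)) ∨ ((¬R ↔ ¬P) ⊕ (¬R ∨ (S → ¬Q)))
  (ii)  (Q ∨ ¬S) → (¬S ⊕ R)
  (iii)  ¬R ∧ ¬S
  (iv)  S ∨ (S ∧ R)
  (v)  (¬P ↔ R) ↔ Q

(i): at (0,0,0,0) it gives 0, but F = 1 — eliminated.
(ii): at (0,0,1,1) it gives 1, but F = 0 — eliminated.
(iii): at (0,0,0,1) it gives 0, but F = 1 — eliminated.
(iv): at (0,0,0,0) it gives 0, but F = 1 — eliminated.
(v) is the remaining candidate, and it agrees with F on all 16 inputs.

v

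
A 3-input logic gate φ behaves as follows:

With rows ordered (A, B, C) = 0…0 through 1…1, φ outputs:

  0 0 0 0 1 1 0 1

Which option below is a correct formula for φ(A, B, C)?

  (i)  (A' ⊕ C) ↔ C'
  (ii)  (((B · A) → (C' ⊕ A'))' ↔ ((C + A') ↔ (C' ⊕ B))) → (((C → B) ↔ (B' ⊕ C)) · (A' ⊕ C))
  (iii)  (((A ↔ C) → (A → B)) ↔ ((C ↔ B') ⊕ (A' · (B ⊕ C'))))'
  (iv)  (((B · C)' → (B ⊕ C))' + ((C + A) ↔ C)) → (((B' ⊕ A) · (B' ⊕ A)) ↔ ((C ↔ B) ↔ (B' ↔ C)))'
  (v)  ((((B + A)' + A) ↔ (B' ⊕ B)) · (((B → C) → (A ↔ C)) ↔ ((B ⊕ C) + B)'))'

(i) fails at (0,0,0): the formula yields 1, φ is 0.
(ii) fails at (0,0,0): the formula yields 1, φ is 0.
(iv) fails at (0,0,0): the formula yields 1, φ is 0.
(v) fails at (0,1,0): the formula yields 1, φ is 0.
That leaves (iii). Evaluating it on every row reproduces the table of φ exactly.

iii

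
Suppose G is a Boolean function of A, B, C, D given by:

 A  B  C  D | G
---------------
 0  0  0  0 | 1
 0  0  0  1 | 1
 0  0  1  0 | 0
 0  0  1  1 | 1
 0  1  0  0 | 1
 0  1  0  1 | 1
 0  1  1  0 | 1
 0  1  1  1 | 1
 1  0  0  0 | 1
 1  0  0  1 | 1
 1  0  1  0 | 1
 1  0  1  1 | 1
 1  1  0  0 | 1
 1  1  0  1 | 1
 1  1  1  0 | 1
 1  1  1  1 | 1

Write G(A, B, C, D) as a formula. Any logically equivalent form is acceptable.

G is 0 on exactly one input, (0,0,1,0), whose minterm is ¬A·¬B·C·¬D. So G is the negation of that single conjunction.

G(A, B, C, D) = ¬(((¬A ∧ ¬B) ∧ C) ∧ ¬D)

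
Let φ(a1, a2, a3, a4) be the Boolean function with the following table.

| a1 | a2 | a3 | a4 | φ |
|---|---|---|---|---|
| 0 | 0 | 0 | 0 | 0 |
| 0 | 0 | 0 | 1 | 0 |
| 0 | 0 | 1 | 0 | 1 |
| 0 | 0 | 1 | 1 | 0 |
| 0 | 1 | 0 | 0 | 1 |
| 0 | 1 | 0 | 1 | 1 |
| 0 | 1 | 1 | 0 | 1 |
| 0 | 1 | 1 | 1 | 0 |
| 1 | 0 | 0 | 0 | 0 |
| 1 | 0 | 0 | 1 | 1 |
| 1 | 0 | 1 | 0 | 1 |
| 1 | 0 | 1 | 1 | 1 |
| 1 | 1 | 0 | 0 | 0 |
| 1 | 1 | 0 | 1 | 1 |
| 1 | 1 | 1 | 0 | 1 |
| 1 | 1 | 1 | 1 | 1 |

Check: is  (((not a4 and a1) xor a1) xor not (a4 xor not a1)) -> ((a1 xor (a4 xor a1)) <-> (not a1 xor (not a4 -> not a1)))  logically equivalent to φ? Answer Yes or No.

No

Check the formula against φ row by row:
  a1=0, a2=0, a3=0, a4=0: formula gives 1, but φ = 0 ✗
Row (0,0,0,0) is a counterexample, so the formula is not equivalent to φ.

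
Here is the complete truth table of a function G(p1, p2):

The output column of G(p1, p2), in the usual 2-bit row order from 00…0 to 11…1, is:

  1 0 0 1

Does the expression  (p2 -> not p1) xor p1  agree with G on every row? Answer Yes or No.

Evaluate (p2 -> not p1) xor p1 on each row and compare to G:
  p1=0, p2=0: formula gives 1, G = 1 ✓
  p1=0, p2=1: formula gives 1, but G = 0 ✗
Row (0,1) is a counterexample, so the formula is not equivalent to G.

No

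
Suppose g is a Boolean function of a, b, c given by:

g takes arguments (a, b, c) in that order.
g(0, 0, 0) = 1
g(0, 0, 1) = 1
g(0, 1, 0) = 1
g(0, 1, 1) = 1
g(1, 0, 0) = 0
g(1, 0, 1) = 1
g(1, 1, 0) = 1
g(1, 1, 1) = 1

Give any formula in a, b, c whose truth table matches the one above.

g(a, b, c) = ~((a & ~b) & ~c)

Only row (1,0,0) gives 0. So g is 1 everywhere except there — the complement of the minterm a·¬b·¬c.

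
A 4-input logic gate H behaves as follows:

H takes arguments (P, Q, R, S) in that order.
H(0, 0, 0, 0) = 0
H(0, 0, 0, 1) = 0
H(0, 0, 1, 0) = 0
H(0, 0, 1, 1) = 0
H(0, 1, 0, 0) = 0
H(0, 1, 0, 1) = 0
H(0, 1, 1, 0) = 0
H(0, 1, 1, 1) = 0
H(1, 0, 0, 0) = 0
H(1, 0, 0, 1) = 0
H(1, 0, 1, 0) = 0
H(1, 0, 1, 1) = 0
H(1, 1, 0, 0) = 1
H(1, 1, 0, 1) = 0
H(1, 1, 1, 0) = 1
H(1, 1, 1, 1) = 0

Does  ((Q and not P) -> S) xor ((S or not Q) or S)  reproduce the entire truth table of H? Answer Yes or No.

Evaluate ((Q and not P) -> S) xor ((S or not Q) or S) on each row and compare to H:
  P=0, Q=0, R=0, S=0: formula gives 0, H = 0 ✓
  P=0, Q=0, R=0, S=1: formula gives 0, H = 0 ✓
  P=0, Q=0, R=1, S=0: formula gives 0, H = 0 ✓
  P=0, Q=0, R=1, S=1: formula gives 0, H = 0 ✓
  … (the remaining 12 rows also agree.)
Every row agrees, so the formula is equivalent.

Yes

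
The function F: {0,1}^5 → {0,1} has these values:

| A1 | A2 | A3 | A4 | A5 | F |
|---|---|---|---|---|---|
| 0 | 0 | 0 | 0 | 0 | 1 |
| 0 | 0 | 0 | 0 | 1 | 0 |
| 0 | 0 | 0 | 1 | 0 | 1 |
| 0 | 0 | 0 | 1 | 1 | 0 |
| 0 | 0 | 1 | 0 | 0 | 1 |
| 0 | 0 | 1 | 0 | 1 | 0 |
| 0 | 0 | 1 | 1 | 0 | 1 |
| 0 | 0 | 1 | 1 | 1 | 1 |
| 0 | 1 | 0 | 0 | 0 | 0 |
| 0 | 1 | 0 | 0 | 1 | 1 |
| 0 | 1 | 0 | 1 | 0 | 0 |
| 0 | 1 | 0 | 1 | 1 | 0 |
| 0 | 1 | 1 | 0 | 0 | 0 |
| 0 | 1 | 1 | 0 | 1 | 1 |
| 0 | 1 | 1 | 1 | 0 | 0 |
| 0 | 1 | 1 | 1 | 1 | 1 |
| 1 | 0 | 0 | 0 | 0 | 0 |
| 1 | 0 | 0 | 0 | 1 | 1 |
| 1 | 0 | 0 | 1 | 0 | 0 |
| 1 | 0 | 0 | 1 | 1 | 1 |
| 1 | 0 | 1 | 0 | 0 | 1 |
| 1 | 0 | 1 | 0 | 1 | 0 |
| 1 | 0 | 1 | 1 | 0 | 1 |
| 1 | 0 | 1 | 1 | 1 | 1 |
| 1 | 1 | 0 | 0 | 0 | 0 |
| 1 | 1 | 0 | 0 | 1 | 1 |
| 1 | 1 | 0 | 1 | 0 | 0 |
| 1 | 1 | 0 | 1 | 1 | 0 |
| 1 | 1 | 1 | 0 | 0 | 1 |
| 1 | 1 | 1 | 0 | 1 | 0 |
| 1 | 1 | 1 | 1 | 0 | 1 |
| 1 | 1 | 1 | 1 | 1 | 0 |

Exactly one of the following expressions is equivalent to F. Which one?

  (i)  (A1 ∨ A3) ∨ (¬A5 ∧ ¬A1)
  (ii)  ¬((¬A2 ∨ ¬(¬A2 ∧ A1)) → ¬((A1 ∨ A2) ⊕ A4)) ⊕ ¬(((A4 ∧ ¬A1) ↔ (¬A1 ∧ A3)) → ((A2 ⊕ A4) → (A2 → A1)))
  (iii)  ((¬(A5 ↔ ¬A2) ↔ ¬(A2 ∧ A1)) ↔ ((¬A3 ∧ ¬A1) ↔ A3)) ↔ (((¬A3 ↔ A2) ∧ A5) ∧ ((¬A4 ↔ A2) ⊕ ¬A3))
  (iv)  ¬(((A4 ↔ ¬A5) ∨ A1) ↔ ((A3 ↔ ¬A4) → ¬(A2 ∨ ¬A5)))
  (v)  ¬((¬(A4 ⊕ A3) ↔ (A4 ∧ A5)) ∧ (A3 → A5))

(i) disagrees with F on (0,0,1,0,1) (formula → 1, table → 0); rule it out.
(ii) disagrees with F on (0,0,0,0,0) (formula → 0, table → 1); rule it out.
(iv) disagrees with F on (0,0,0,1,1) (formula → 1, table → 0); rule it out.
(v) disagrees with F on (0,0,0,0,1) (formula → 1, table → 0); rule it out.
That leaves (iii). Evaluating it on every row reproduces the table of F exactly.

iii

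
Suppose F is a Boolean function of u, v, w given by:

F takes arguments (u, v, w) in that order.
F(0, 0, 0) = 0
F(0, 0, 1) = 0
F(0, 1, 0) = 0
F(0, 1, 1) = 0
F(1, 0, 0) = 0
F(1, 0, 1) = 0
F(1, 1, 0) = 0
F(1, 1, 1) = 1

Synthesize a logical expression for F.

F(u, v, w) = (u & v) & w

The output is 1 only when every input is 1 — the AND of all inputs.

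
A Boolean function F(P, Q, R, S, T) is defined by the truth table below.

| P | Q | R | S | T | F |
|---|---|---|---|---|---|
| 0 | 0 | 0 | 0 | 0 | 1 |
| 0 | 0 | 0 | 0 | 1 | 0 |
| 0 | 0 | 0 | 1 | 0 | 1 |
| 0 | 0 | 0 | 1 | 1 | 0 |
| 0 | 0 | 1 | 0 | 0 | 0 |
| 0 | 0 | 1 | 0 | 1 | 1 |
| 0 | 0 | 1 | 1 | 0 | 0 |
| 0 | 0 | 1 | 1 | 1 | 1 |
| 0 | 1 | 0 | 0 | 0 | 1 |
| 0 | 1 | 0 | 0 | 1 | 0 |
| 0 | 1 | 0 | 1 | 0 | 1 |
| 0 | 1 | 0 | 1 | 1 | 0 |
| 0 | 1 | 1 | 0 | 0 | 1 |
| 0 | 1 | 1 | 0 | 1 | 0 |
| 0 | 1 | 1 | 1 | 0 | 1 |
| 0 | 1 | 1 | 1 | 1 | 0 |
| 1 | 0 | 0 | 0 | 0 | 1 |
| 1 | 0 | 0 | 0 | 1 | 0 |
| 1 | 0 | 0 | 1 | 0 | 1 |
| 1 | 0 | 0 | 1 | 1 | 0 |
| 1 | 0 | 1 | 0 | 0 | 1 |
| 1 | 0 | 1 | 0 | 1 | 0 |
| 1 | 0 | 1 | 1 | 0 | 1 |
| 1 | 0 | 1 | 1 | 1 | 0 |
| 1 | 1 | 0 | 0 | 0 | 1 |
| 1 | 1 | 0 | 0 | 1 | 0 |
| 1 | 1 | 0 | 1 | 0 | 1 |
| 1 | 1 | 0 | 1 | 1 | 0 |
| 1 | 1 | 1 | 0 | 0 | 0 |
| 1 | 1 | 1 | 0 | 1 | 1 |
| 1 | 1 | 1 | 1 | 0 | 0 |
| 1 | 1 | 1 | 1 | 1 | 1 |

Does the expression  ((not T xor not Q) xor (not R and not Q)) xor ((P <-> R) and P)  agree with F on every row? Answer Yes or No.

Yes

Check the formula against F row by row:
  P=0, Q=0, R=0, S=0, T=0: formula gives 1, F = 1 ✓
  P=0, Q=0, R=0, S=0, T=1: formula gives 0, F = 0 ✓
  P=0, Q=0, R=0, S=1, T=0: formula gives 1, F = 1 ✓
  P=0, Q=0, R=0, S=1, T=1: formula gives 0, F = 0 ✓
  …and likewise for the remaining 28 rows.
All 32 rows match — the expression computes F exactly.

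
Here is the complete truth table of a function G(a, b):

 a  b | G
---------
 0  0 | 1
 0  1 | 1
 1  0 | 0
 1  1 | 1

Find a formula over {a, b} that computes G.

This is a → b (false only at 1,0).

G(a, b) = a -> b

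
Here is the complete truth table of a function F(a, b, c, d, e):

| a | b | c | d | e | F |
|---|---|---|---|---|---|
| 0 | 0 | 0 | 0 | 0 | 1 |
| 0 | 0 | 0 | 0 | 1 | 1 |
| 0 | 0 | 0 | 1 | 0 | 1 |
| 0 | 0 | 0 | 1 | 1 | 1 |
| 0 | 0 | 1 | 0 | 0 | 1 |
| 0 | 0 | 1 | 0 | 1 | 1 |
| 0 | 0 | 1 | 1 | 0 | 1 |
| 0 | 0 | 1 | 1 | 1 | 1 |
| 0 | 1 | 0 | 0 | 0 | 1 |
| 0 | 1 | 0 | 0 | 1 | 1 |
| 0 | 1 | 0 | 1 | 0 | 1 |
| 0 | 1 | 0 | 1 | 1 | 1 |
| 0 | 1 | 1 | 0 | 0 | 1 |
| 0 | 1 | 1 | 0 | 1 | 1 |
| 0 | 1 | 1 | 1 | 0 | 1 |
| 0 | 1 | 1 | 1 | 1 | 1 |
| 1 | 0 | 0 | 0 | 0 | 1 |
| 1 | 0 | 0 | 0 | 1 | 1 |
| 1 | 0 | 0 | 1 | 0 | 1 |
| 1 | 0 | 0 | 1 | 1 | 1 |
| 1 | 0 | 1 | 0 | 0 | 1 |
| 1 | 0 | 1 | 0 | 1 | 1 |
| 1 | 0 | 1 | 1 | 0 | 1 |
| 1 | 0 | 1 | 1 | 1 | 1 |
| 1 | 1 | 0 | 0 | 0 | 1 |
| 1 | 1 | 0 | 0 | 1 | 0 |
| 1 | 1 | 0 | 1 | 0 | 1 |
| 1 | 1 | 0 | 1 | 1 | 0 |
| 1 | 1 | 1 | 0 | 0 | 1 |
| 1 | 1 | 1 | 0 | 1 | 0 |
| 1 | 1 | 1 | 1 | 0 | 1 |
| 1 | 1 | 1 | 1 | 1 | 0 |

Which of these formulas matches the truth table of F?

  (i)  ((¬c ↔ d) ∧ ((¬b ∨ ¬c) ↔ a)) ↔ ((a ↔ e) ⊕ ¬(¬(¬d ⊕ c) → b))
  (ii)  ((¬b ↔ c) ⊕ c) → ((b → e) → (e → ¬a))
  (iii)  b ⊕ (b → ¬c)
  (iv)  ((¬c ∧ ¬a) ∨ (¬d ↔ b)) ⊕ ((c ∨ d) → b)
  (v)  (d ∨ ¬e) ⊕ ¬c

(i) fails at (0,0,0,0,0): the formula yields 0, F is 1.
(iii) fails at (0,1,0,0,0): the formula yields 0, F is 1.
(iv) fails at (0,0,0,0,0): the formula yields 0, F is 1.
(v) fails at (0,0,0,0,0): the formula yields 0, F is 1.
(ii) is the remaining candidate, and it agrees with F on all 32 inputs.

ii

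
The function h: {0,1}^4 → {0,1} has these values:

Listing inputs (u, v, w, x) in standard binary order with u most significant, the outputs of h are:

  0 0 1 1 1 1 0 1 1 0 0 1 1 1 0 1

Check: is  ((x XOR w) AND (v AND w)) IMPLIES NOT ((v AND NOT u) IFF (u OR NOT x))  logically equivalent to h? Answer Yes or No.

No

Check the formula against h row by row:
  u=0, v=0, w=0, x=0: formula gives 1, but h = 0 ✗
Since they disagree at (0,0,0,0), the expression is not a correct formula for h.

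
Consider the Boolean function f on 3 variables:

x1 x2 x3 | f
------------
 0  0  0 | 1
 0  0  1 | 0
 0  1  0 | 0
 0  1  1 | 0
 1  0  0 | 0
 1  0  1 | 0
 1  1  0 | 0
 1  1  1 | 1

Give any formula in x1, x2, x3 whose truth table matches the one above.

f(x1, x2, x3) = ((~x1 & ~x2) & ~x3) | ((x1 & x2) & x3)

f=1 on 2 inputs: (0,0,0), (1,1,1). Reading each as a conjunction of literals (¬x1·¬x2·¬x3, x1·x2·x3) and taking the OR gives the canonical DNF.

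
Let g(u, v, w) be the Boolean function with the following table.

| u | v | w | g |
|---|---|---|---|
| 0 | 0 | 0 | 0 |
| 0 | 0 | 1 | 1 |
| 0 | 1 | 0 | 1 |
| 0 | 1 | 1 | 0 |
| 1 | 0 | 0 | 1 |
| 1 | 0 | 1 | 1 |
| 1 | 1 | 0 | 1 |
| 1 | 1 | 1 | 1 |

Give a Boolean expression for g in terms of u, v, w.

g is 0 on only 2 rows — (0,0,0), (0,1,1). Writing each as a minterm (¬u·¬v·¬w, ¬u·v·w) and OR-ing them characterizes exactly where g=0, so g is the negation of that disjunction.

g(u, v, w) = ¬(((¬u ∧ ¬v) ∧ ¬w) ∨ ((¬u ∧ v) ∧ w))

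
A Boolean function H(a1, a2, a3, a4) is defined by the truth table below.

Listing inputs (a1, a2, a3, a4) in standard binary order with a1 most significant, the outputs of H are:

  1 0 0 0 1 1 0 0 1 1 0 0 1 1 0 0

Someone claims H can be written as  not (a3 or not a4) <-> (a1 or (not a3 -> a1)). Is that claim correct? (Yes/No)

Check the formula against H row by row:
  a1=0, a2=0, a3=0, a4=0: formula gives 1, H = 1 ✓
  a1=0, a2=0, a3=0, a4=1: formula gives 0, H = 0 ✓
  a1=0, a2=0, a3=1, a4=0: formula gives 0, H = 0 ✓
  a1=0, a2=0, a3=1, a4=1: formula gives 0, H = 0 ✓
  …
  a1=0, a2=1, a3=0, a4=1: formula gives 0, but H = 1 ✗
Since they disagree at (0,1,0,1), the expression is not a correct formula for H.

No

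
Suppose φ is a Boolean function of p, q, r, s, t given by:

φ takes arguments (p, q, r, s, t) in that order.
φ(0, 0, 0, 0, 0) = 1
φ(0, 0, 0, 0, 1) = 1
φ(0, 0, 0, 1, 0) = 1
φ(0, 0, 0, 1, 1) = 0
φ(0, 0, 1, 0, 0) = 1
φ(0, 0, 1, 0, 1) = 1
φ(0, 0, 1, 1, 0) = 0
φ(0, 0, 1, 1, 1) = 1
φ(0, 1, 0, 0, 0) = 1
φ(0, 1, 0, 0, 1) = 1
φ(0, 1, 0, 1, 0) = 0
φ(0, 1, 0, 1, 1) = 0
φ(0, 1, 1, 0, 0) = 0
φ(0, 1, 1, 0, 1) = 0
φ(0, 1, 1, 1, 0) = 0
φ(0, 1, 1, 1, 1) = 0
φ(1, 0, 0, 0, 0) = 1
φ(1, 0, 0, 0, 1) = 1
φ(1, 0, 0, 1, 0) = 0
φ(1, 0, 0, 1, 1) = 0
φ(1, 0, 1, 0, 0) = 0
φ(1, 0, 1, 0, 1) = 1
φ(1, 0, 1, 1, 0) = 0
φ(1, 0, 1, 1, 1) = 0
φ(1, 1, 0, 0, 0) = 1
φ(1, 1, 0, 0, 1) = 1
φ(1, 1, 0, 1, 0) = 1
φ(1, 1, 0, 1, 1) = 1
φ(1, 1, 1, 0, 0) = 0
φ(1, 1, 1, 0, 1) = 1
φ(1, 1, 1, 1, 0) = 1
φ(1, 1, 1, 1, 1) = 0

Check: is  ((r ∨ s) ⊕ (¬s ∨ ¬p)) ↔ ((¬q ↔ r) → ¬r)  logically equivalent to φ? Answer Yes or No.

Check the formula against φ row by row:
  p=0, q=0, r=0, s=0, t=0: formula gives 1, φ = 1 ✓
  p=0, q=0, r=0, s=0, t=1: formula gives 1, φ = 1 ✓
  p=0, q=0, r=0, s=1, t=0: formula gives 0, but φ = 1 ✗
Row (0,0,0,1,0) is a counterexample, so the formula is not equivalent to φ.

No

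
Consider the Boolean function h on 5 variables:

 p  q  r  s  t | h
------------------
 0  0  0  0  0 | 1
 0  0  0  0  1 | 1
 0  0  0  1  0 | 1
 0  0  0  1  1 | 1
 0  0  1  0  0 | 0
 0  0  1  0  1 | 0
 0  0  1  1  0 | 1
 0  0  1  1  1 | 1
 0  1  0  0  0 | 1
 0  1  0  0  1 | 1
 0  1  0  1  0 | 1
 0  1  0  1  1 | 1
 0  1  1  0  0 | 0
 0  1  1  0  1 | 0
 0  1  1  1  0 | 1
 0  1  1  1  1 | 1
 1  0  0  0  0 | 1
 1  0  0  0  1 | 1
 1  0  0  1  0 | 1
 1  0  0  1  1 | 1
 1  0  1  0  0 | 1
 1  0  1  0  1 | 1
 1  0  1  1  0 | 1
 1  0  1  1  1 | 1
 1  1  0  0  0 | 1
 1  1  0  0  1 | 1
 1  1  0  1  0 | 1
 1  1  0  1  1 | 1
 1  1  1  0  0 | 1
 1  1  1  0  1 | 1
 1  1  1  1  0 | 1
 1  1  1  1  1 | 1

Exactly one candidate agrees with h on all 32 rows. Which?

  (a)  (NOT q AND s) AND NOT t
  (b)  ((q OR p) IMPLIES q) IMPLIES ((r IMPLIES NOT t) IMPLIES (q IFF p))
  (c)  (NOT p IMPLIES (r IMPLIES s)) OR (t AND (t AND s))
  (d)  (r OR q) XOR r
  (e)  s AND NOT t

(a): at (0,0,0,0,0) it gives 0, but h = 1 — eliminated.
(b): at (0,0,1,0,0) it gives 1, but h = 0 — eliminated.
(d): at (0,0,0,0,0) it gives 0, but h = 1 — eliminated.
(e): at (0,0,0,0,0) it gives 0, but h = 1 — eliminated.
(c) is the remaining candidate, and it agrees with h on all 32 inputs.

c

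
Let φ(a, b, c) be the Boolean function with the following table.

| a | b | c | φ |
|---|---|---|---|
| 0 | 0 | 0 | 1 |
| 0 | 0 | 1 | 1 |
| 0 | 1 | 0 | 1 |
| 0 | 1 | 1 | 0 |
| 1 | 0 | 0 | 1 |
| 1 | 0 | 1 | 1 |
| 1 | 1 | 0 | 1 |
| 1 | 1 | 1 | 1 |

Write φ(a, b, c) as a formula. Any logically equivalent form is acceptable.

φ(a, b, c) = ((a' · b) · c)'

Only row (0,1,1) gives 0. So φ is 1 everywhere except there — the complement of the minterm ¬a·b·c.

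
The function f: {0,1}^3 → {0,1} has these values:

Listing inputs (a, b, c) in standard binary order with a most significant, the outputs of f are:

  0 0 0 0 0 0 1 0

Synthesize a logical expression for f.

f(a, b, c) = (a · b) · c'

Only row (1,1,0) gives 1. That row's minterm a·b·¬c is f directly.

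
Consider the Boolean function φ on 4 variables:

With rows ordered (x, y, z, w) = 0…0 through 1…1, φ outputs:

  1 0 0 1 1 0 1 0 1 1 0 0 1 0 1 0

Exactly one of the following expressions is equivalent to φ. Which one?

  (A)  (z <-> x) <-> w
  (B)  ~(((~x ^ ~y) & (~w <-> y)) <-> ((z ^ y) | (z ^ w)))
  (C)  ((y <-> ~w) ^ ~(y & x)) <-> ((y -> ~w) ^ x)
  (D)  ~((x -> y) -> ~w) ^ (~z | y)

D

(A) disagrees with φ on (0,0,0,0) (formula → 0, table → 1); rule it out.
(B) disagrees with φ on (0,0,0,0) (formula → 0, table → 1); rule it out.
(C) disagrees with φ on (0,0,1,0) (formula → 1, table → 0); rule it out.
That leaves (D). Evaluating it on every row reproduces the table of φ exactly.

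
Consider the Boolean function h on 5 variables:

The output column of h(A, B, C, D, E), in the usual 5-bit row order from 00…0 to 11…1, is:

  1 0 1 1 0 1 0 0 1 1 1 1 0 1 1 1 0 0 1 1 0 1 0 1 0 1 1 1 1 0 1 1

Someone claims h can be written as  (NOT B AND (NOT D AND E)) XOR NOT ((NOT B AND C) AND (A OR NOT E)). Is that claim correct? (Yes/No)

No

Evaluate (NOT B AND (NOT D AND E)) XOR NOT ((NOT B AND C) AND (A OR NOT E)) on each row and compare to h:
  A=0, B=0, C=0, D=0, E=0: formula gives 1, h = 1 ✓
  A=0, B=0, C=0, D=0, E=1: formula gives 0, h = 0 ✓
  A=0, B=0, C=0, D=1, E=0: formula gives 1, h = 1 ✓
  A=0, B=0, C=0, D=1, E=1: formula gives 1, h = 1 ✓
  …
  A=0, B=0, C=1, D=0, E=1: formula gives 0, but h = 1 ✗
A single disagreement suffices: at (0,0,1,0,1) they differ, so the formula does not compute h.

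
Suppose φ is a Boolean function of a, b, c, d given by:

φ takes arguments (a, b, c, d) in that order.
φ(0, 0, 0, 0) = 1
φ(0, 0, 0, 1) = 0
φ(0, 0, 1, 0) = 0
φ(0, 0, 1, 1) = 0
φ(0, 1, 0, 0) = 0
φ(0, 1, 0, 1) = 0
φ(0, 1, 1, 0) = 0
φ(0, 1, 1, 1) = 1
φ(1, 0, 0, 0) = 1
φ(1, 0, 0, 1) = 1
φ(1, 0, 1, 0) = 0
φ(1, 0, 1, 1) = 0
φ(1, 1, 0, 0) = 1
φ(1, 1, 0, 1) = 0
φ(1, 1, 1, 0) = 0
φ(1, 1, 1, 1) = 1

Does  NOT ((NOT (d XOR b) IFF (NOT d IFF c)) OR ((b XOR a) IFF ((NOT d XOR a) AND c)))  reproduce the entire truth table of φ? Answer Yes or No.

No

Test each input against both φ and the formula:
  a=0, b=0, c=0, d=0: formula gives 0, but φ = 1 ✗
A single disagreement suffices: at (0,0,0,0) they differ, so the formula does not compute φ.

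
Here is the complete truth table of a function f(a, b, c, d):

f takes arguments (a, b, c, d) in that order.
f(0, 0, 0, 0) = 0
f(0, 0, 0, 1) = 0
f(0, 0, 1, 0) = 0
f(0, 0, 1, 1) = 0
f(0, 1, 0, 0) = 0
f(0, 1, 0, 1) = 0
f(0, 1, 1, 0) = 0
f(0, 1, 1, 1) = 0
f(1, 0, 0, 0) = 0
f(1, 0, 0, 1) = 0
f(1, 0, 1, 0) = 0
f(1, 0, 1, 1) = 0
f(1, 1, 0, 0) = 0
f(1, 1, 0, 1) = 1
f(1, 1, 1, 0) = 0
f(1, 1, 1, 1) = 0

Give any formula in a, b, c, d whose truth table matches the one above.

f(a, b, c, d) = ((a AND b) AND NOT c) AND d

Only row (1,1,0,1) gives 1. That row's minterm a·b·¬c·d is f directly.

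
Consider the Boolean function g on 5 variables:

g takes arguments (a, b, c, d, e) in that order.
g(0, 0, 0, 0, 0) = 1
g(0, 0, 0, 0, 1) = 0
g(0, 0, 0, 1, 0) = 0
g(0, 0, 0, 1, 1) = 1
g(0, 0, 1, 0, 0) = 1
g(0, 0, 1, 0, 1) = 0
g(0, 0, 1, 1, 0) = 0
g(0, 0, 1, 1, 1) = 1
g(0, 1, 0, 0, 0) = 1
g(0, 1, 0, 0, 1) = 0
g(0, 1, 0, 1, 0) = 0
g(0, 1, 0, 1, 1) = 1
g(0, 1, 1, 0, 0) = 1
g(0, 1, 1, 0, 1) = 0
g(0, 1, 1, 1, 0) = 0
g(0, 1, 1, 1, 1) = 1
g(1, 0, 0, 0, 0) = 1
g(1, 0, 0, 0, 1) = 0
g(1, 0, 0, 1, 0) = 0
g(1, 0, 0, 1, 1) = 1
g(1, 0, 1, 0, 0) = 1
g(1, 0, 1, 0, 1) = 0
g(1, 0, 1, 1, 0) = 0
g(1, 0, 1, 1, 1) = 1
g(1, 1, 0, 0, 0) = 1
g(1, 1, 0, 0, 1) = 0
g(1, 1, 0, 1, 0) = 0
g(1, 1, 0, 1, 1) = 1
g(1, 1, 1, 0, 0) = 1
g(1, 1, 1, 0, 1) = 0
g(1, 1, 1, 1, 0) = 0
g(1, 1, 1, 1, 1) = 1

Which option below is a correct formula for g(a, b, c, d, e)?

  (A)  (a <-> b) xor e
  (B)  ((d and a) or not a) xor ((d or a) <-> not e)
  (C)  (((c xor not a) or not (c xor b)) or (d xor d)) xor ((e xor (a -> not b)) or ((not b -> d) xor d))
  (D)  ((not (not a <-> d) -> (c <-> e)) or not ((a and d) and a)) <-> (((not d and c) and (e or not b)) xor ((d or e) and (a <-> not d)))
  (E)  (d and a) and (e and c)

(A) fails at (0,0,0,1,0): the formula yields 1, g is 0.
(C) fails at (0,0,0,0,0): the formula yields 0, g is 1.
(D) fails at (0,0,0,0,0): the formula yields 0, g is 1.
(E) fails at (0,0,0,0,0): the formula yields 0, g is 1.
Only (B) survives; checking it on all 32 rows confirms it matches g.

B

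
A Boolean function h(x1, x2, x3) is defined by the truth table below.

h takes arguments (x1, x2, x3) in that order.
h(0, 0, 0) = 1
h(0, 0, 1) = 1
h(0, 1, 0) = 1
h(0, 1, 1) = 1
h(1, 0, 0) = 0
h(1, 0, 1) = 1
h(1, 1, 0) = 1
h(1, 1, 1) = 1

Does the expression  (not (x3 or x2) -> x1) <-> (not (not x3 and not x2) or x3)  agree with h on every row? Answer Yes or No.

Yes

Test each input against both h and the formula:
  x1=0, x2=0, x3=0: formula gives 1, h = 1 ✓
  x1=0, x2=0, x3=1: formula gives 1, h = 1 ✓
  x1=0, x2=1, x3=0: formula gives 1, h = 1 ✓
  x1=0, x2=1, x3=1: formula gives 1, h = 1 ✓
  x1=1, x2=0, x3=0: formula gives 0, h = 0 ✓
  … (the remaining 3 rows also agree.)
No disagreement on any input; they are logically equivalent.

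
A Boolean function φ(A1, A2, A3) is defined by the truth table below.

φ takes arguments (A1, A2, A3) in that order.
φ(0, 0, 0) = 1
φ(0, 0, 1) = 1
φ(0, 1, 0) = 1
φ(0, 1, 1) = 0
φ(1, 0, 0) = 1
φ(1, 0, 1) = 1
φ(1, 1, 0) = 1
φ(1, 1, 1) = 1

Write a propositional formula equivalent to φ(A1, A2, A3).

φ is 0 on exactly one input, (0,1,1), whose minterm is ¬A1·A2·A3. So φ is the negation of that single conjunction.

φ(A1, A2, A3) = NOT ((NOT A1 AND A2) AND A3)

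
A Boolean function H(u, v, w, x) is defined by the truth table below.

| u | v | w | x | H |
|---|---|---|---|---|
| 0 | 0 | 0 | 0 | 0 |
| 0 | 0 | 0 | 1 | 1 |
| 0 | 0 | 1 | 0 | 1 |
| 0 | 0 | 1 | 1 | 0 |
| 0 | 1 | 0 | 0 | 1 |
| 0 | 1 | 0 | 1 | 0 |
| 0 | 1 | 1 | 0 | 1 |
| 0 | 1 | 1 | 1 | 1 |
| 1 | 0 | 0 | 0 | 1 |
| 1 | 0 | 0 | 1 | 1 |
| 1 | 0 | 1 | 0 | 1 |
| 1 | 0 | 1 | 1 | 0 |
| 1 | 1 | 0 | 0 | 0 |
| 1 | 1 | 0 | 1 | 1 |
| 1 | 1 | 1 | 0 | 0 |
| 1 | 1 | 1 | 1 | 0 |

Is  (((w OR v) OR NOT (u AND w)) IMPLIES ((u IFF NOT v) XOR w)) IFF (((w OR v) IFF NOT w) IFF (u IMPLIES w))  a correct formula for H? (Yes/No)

Test each input against both H and the formula:
  u=0, v=0, w=0, x=0: formula gives 1, but H = 0 ✗
A single disagreement suffices: at (0,0,0,0) they differ, so the formula does not compute H.

No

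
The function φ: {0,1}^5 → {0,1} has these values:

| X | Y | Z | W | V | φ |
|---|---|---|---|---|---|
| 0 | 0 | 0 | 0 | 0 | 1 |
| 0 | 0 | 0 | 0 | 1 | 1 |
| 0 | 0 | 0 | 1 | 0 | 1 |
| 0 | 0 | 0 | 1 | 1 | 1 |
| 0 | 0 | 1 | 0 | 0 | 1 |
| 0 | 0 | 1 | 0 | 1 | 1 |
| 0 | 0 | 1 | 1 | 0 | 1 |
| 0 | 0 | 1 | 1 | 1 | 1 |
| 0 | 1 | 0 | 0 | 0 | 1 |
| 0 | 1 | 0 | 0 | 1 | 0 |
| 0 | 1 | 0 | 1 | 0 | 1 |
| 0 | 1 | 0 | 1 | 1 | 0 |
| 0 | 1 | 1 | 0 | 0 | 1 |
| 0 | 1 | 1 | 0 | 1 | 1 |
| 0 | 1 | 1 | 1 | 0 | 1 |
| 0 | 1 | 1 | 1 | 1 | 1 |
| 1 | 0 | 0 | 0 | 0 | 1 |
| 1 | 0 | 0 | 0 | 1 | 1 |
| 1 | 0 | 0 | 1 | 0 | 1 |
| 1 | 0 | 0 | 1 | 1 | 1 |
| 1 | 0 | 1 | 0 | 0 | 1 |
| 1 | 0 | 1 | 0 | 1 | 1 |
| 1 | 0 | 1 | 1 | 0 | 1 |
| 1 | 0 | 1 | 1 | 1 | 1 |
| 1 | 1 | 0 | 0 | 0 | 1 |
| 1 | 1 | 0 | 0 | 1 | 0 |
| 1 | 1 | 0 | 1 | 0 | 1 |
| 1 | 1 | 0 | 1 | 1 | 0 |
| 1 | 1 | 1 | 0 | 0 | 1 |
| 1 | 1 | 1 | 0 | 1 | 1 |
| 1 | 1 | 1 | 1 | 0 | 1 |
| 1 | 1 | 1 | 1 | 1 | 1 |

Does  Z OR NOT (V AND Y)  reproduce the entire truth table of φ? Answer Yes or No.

Check the formula against φ row by row:
  X=0, Y=0, Z=0, W=0, V=0: formula gives 1, φ = 1 ✓
  X=0, Y=0, Z=0, W=0, V=1: formula gives 1, φ = 1 ✓
  X=0, Y=0, Z=0, W=1, V=0: formula gives 1, φ = 1 ✓
  X=0, Y=0, Z=0, W=1, V=1: formula gives 1, φ = 1 ✓
  …and likewise for the remaining 28 rows.
No disagreement on any input; they are logically equivalent.

Yes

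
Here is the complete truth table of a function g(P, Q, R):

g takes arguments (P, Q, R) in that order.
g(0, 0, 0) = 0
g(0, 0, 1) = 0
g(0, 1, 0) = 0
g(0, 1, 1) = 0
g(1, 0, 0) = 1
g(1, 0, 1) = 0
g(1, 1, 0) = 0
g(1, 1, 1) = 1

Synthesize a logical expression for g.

g(P, Q, R) = ((P ∧ ¬Q) ∧ ¬R) ∨ ((P ∧ Q) ∧ R)

Collect the rows where g=1 — (1,0,0), (1,1,1) — and write one minterm per row: P·¬Q·¬R, P·Q·R. Their union (logical OR) reproduces the table exactly.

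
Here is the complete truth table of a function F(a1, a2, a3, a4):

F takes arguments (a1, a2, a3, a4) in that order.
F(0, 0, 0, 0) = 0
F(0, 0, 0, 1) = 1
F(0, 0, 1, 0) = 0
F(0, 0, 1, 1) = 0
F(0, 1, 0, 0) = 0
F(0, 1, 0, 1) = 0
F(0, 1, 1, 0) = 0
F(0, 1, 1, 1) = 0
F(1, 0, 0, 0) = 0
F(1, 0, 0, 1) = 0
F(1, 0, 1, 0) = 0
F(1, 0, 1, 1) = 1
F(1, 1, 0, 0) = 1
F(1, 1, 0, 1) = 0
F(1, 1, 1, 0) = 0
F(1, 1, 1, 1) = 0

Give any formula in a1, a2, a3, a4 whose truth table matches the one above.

Collect the rows where F=1 — (0,0,0,1), (1,0,1,1), (1,1,0,0) — and write one minterm per row: ¬a1·¬a2·¬a3·a4, a1·¬a2·a3·a4, a1·a2·¬a3·¬a4. Their union (logical OR) reproduces the table exactly.

F(a1, a2, a3, a4) = ((((¬a1 ∧ ¬a2) ∧ ¬a3) ∧ a4) ∨ (((a1 ∧ ¬a2) ∧ a3) ∧ a4)) ∨ (((a1 ∧ a2) ∧ ¬a3) ∧ ¬a4)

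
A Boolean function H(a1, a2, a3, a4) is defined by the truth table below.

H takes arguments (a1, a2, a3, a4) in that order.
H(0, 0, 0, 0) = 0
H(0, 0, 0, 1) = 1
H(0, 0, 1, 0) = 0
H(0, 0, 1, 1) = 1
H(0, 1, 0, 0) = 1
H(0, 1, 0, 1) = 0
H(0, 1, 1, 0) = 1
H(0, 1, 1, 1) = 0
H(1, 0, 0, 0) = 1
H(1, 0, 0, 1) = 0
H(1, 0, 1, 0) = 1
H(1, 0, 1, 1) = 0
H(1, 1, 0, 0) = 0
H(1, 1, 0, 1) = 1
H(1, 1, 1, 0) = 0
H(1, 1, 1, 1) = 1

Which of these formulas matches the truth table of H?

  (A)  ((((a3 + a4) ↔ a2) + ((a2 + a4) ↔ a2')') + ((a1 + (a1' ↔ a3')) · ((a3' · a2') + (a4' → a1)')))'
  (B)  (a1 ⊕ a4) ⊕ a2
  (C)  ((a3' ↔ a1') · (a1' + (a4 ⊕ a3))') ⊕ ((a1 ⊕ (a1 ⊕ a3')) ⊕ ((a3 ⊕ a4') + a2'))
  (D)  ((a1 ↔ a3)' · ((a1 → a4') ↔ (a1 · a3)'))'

(A) disagrees with H on (0,0,0,1) (formula → 0, table → 1); rule it out.
(C) disagrees with H on (0,0,0,1) (formula → 0, table → 1); rule it out.
(D) disagrees with H on (0,0,0,0) (formula → 1, table → 0); rule it out.
That leaves (B). Evaluating it on every row reproduces the table of H exactly.

B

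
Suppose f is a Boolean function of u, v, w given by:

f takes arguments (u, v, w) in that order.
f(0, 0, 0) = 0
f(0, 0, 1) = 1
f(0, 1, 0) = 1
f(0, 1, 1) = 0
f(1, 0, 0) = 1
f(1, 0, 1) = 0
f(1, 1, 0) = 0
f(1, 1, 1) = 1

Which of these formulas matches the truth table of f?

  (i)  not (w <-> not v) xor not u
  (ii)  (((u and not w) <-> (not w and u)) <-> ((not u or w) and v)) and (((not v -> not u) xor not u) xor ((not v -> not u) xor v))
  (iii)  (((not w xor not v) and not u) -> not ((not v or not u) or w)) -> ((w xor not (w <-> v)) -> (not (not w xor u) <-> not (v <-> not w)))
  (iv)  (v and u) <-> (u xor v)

(ii): at (0,0,1) it gives 0, but f = 1 — eliminated.
(iii): at (0,0,0) it gives 1, but f = 0 — eliminated.
(iv): at (0,0,0) it gives 1, but f = 0 — eliminated.
(i) is the remaining candidate, and it agrees with f on all 8 inputs.

i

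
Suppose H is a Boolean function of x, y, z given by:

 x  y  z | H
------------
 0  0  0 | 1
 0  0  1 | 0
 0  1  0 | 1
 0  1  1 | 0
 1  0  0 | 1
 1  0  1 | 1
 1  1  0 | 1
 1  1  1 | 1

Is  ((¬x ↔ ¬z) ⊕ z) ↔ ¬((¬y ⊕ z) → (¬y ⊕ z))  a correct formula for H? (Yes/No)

No

Test each input against both H and the formula:
  x=0, y=0, z=0: formula gives 0, but H = 1 ✗
Row (0,0,0) is a counterexample, so the formula is not equivalent to H.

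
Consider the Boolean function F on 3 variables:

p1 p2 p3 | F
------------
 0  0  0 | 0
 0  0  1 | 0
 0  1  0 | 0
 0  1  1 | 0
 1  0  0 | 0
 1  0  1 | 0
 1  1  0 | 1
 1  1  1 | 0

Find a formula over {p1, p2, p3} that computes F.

F is 1 on exactly one input, (1,1,0), whose minterm is p1·p2·¬p3. So F is just that conjunction.

F(p1, p2, p3) = (p1 & p2) & ~p3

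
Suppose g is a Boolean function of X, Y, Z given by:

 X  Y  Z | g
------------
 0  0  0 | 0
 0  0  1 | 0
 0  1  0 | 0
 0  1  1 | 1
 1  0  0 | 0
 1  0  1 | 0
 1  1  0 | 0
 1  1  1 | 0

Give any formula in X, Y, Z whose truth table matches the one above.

g(X, Y, Z) = (NOT X AND Y) AND Z

g is 1 on exactly one input, (0,1,1), whose minterm is ¬X·Y·Z. So g is just that conjunction.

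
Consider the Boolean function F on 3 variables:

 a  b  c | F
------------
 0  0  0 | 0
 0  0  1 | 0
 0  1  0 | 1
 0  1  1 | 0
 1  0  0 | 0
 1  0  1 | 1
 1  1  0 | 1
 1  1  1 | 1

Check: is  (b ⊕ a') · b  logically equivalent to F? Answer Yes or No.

No

Evaluate (b ⊕ a') · b on each row and compare to F:
  a=0, b=0, c=0: formula gives 0, F = 0 ✓
  a=0, b=0, c=1: formula gives 0, F = 0 ✓
  a=0, b=1, c=0: formula gives 0, but F = 1 ✗
Row (0,1,0) is a counterexample, so the formula is not equivalent to F.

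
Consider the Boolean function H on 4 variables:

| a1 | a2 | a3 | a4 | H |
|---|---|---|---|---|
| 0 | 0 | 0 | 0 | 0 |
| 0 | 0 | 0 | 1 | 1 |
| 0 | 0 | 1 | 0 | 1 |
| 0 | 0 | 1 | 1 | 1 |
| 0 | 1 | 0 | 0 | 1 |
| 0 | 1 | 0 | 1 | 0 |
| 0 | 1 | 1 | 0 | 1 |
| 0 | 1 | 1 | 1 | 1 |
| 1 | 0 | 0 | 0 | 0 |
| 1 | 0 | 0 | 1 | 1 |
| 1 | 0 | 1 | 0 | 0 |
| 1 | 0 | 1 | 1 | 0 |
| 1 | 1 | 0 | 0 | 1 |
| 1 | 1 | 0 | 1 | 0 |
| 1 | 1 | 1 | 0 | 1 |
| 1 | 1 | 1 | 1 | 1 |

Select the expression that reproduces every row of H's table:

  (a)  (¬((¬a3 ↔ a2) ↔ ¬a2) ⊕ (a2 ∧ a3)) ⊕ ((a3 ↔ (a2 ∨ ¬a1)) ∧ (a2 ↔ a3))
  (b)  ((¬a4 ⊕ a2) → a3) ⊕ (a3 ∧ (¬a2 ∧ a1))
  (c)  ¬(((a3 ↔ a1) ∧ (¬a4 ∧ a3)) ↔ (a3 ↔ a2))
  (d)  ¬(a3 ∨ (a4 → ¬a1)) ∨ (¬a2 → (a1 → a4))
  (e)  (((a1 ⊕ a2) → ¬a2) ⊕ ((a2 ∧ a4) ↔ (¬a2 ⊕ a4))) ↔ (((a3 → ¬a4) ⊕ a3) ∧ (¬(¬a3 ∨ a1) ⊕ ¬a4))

b

(a) fails at (0,0,0,0): the formula yields 1, H is 0.
(c) fails at (0,0,0,0): the formula yields 1, H is 0.
(d) fails at (0,0,0,0): the formula yields 1, H is 0.
(e) fails at (0,0,0,0): the formula yields 1, H is 0.
That leaves (b). Evaluating it on every row reproduces the table of H exactly.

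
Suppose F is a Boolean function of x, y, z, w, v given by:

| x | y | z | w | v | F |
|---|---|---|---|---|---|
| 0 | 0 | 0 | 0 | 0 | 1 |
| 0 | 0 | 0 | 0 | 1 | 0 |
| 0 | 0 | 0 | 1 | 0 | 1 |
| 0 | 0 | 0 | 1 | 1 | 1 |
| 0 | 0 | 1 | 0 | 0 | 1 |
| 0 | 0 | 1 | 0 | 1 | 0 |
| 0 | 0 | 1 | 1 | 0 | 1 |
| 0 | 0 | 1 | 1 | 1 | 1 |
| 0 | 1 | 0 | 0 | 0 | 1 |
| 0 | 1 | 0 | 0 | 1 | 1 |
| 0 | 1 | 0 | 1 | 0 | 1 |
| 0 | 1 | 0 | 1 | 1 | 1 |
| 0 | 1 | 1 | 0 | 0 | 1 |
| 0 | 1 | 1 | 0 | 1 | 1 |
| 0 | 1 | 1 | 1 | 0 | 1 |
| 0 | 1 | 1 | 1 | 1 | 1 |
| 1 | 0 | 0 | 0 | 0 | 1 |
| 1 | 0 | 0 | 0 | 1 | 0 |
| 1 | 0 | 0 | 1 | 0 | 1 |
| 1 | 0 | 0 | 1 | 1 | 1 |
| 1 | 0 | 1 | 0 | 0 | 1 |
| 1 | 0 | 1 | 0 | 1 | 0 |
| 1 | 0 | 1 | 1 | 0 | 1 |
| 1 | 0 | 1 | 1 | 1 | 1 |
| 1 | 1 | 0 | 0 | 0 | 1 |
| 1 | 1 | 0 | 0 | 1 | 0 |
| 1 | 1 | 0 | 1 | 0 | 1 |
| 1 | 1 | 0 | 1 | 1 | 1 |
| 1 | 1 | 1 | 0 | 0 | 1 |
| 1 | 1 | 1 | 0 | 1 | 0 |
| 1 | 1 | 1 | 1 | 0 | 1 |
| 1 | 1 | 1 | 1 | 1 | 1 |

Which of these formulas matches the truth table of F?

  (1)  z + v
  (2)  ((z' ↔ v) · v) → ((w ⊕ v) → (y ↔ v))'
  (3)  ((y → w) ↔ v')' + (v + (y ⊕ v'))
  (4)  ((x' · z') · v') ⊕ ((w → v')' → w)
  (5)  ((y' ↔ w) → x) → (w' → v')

(1) fails at (0,0,0,0,0): the formula yields 0, F is 1.
(2) fails at (0,0,0,0,1): the formula yields 1, F is 0.
(3) fails at (0,0,0,0,1): the formula yields 1, F is 0.
(4) fails at (0,0,0,0,0): the formula yields 0, F is 1.
(5) is the remaining candidate, and it agrees with F on all 32 inputs.

5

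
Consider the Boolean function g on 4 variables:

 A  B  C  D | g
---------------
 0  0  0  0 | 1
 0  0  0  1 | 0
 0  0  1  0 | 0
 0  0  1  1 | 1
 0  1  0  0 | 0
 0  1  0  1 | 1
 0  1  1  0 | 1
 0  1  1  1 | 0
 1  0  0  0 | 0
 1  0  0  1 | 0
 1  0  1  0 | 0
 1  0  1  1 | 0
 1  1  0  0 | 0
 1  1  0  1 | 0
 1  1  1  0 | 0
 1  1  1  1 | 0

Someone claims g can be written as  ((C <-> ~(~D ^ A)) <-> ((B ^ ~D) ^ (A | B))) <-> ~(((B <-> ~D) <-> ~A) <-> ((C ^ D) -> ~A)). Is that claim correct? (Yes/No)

Evaluate ((C <-> ~(~D ^ A)) <-> ((B ^ ~D) ^ (A | B))) <-> ~(((B <-> ~D) <-> ~A) <-> ((C ^ D) -> ~A)) on each row and compare to g:
  A=0, B=0, C=0, D=0: formula gives 1, g = 1 ✓
  A=0, B=0, C=0, D=1: formula gives 0, g = 0 ✓
  A=0, B=0, C=1, D=0: formula gives 0, g = 0 ✓
  A=0, B=0, C=1, D=1: formula gives 1, g = 1 ✓
  …and likewise for the remaining 12 rows.
No disagreement on any input; they are logically equivalent.

Yes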